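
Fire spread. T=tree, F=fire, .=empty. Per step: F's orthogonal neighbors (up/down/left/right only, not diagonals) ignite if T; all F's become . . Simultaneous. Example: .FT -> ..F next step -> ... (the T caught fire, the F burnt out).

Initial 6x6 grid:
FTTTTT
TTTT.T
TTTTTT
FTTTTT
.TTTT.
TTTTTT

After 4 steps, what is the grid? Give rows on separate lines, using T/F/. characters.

Step 1: 4 trees catch fire, 2 burn out
  .FTTTT
  FTTT.T
  FTTTTT
  .FTTTT
  .TTTT.
  TTTTTT
Step 2: 5 trees catch fire, 4 burn out
  ..FTTT
  .FTT.T
  .FTTTT
  ..FTTT
  .FTTT.
  TTTTTT
Step 3: 6 trees catch fire, 5 burn out
  ...FTT
  ..FT.T
  ..FTTT
  ...FTT
  ..FTT.
  TFTTTT
Step 4: 7 trees catch fire, 6 burn out
  ....FT
  ...F.T
  ...FTT
  ....FT
  ...FT.
  F.FTTT

....FT
...F.T
...FTT
....FT
...FT.
F.FTTT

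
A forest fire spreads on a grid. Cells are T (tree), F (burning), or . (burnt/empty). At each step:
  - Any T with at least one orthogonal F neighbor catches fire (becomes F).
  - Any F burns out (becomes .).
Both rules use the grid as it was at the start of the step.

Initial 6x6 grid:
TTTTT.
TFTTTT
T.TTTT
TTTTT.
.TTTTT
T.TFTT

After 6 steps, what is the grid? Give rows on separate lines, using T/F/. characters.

Step 1: 6 trees catch fire, 2 burn out
  TFTTT.
  F.FTTT
  T.TTTT
  TTTTT.
  .TTFTT
  T.F.FT
Step 2: 9 trees catch fire, 6 burn out
  F.FTT.
  ...FTT
  F.FTTT
  TTTFT.
  .TF.FT
  T....F
Step 3: 8 trees catch fire, 9 burn out
  ...FT.
  ....FT
  ...FTT
  FTF.F.
  .F...F
  T.....
Step 4: 4 trees catch fire, 8 burn out
  ....F.
  .....F
  ....FT
  .F....
  ......
  T.....
Step 5: 1 trees catch fire, 4 burn out
  ......
  ......
  .....F
  ......
  ......
  T.....
Step 6: 0 trees catch fire, 1 burn out
  ......
  ......
  ......
  ......
  ......
  T.....

......
......
......
......
......
T.....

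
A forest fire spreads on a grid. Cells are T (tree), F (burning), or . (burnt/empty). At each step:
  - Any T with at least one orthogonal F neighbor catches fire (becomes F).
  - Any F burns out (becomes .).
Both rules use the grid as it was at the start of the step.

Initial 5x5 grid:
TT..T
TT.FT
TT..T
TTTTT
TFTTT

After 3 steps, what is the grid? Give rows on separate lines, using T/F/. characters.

Step 1: 4 trees catch fire, 2 burn out
  TT..T
  TT..F
  TT..T
  TFTTT
  F.FTT
Step 2: 6 trees catch fire, 4 burn out
  TT..F
  TT...
  TF..F
  F.FTT
  ...FT
Step 3: 5 trees catch fire, 6 burn out
  TT...
  TF...
  F....
  ...FF
  ....F

TT...
TF...
F....
...FF
....F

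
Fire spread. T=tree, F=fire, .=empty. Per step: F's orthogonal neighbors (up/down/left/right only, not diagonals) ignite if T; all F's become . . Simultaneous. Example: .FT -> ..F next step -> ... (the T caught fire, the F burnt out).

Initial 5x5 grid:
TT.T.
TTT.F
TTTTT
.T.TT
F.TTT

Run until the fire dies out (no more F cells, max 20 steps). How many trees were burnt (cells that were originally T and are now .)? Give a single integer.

Step 1: +1 fires, +2 burnt (F count now 1)
Step 2: +2 fires, +1 burnt (F count now 2)
Step 3: +3 fires, +2 burnt (F count now 3)
Step 4: +3 fires, +3 burnt (F count now 3)
Step 5: +4 fires, +3 burnt (F count now 4)
Step 6: +2 fires, +4 burnt (F count now 2)
Step 7: +1 fires, +2 burnt (F count now 1)
Step 8: +0 fires, +1 burnt (F count now 0)
Fire out after step 8
Initially T: 17, now '.': 24
Total burnt (originally-T cells now '.'): 16

Answer: 16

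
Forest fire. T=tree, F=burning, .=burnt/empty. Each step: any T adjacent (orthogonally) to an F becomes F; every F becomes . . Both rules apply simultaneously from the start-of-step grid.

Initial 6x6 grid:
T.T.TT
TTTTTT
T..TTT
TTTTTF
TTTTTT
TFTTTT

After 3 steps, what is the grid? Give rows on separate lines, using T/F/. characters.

Step 1: 6 trees catch fire, 2 burn out
  T.T.TT
  TTTTTT
  T..TTF
  TTTTF.
  TFTTTF
  F.FTTT
Step 2: 9 trees catch fire, 6 burn out
  T.T.TT
  TTTTTF
  T..TF.
  TFTF..
  F.FTF.
  ...FTF
Step 3: 7 trees catch fire, 9 burn out
  T.T.TF
  TTTTF.
  T..F..
  F.F...
  ...F..
  ....F.

T.T.TF
TTTTF.
T..F..
F.F...
...F..
....F.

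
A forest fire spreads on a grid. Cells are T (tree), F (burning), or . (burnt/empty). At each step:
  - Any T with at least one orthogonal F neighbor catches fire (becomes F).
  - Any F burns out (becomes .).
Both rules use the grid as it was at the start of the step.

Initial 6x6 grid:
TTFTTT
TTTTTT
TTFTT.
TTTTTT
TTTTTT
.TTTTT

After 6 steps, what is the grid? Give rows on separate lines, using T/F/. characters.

Step 1: 6 trees catch fire, 2 burn out
  TF.FTT
  TTFTTT
  TF.FT.
  TTFTTT
  TTTTTT
  .TTTTT
Step 2: 9 trees catch fire, 6 burn out
  F...FT
  TF.FTT
  F...F.
  TF.FTT
  TTFTTT
  .TTTTT
Step 3: 8 trees catch fire, 9 burn out
  .....F
  F...FT
  ......
  F...FT
  TF.FTT
  .TFTTT
Step 4: 6 trees catch fire, 8 burn out
  ......
  .....F
  ......
  .....F
  F...FT
  .F.FTT
Step 5: 2 trees catch fire, 6 burn out
  ......
  ......
  ......
  ......
  .....F
  ....FT
Step 6: 1 trees catch fire, 2 burn out
  ......
  ......
  ......
  ......
  ......
  .....F

......
......
......
......
......
.....F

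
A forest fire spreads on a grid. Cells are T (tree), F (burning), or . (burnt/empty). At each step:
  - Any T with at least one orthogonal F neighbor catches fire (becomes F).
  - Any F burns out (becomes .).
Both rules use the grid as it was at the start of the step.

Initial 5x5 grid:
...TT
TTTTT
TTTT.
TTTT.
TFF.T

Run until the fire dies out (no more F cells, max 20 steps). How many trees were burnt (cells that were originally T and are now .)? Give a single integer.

Answer: 16

Derivation:
Step 1: +3 fires, +2 burnt (F count now 3)
Step 2: +4 fires, +3 burnt (F count now 4)
Step 3: +4 fires, +4 burnt (F count now 4)
Step 4: +2 fires, +4 burnt (F count now 2)
Step 5: +2 fires, +2 burnt (F count now 2)
Step 6: +1 fires, +2 burnt (F count now 1)
Step 7: +0 fires, +1 burnt (F count now 0)
Fire out after step 7
Initially T: 17, now '.': 24
Total burnt (originally-T cells now '.'): 16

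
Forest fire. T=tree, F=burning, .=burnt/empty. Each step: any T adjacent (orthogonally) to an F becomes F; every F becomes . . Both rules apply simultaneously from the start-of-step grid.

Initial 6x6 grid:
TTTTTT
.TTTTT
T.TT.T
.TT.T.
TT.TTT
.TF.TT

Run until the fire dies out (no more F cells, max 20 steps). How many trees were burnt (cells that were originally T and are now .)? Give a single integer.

Step 1: +1 fires, +1 burnt (F count now 1)
Step 2: +1 fires, +1 burnt (F count now 1)
Step 3: +2 fires, +1 burnt (F count now 2)
Step 4: +1 fires, +2 burnt (F count now 1)
Step 5: +1 fires, +1 burnt (F count now 1)
Step 6: +2 fires, +1 burnt (F count now 2)
Step 7: +3 fires, +2 burnt (F count now 3)
Step 8: +3 fires, +3 burnt (F count now 3)
Step 9: +3 fires, +3 burnt (F count now 3)
Step 10: +2 fires, +3 burnt (F count now 2)
Step 11: +0 fires, +2 burnt (F count now 0)
Fire out after step 11
Initially T: 26, now '.': 29
Total burnt (originally-T cells now '.'): 19

Answer: 19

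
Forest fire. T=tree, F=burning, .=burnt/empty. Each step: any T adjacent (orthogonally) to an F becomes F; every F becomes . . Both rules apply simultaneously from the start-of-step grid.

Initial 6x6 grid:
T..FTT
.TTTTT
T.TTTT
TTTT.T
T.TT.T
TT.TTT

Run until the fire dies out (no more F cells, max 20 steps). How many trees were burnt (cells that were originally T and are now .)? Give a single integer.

Step 1: +2 fires, +1 burnt (F count now 2)
Step 2: +4 fires, +2 burnt (F count now 4)
Step 3: +5 fires, +4 burnt (F count now 5)
Step 4: +3 fires, +5 burnt (F count now 3)
Step 5: +4 fires, +3 burnt (F count now 4)
Step 6: +3 fires, +4 burnt (F count now 3)
Step 7: +3 fires, +3 burnt (F count now 3)
Step 8: +1 fires, +3 burnt (F count now 1)
Step 9: +1 fires, +1 burnt (F count now 1)
Step 10: +0 fires, +1 burnt (F count now 0)
Fire out after step 10
Initially T: 27, now '.': 35
Total burnt (originally-T cells now '.'): 26

Answer: 26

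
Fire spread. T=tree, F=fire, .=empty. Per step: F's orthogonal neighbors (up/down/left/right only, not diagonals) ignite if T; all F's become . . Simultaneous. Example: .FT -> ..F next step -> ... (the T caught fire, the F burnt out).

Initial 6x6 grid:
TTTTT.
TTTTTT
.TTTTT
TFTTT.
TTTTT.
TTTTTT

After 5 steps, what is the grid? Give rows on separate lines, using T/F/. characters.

Step 1: 4 trees catch fire, 1 burn out
  TTTTT.
  TTTTTT
  .FTTTT
  F.FTT.
  TFTTT.
  TTTTTT
Step 2: 6 trees catch fire, 4 burn out
  TTTTT.
  TFTTTT
  ..FTTT
  ...FT.
  F.FTT.
  TFTTTT
Step 3: 8 trees catch fire, 6 burn out
  TFTTT.
  F.FTTT
  ...FTT
  ....F.
  ...FT.
  F.FTTT
Step 4: 6 trees catch fire, 8 burn out
  F.FTT.
  ...FTT
  ....FT
  ......
  ....F.
  ...FTT
Step 5: 4 trees catch fire, 6 burn out
  ...FT.
  ....FT
  .....F
  ......
  ......
  ....FT

...FT.
....FT
.....F
......
......
....FT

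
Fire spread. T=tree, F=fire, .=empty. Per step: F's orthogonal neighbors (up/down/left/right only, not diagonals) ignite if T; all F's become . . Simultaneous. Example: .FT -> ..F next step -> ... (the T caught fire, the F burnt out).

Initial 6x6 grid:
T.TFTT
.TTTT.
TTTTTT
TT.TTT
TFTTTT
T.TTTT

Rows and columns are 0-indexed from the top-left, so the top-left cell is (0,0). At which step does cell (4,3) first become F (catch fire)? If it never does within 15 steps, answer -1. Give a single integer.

Step 1: cell (4,3)='T' (+6 fires, +2 burnt)
Step 2: cell (4,3)='F' (+9 fires, +6 burnt)
  -> target ignites at step 2
Step 3: cell (4,3)='.' (+7 fires, +9 burnt)
Step 4: cell (4,3)='.' (+4 fires, +7 burnt)
Step 5: cell (4,3)='.' (+2 fires, +4 burnt)
Step 6: cell (4,3)='.' (+0 fires, +2 burnt)
  fire out at step 6

2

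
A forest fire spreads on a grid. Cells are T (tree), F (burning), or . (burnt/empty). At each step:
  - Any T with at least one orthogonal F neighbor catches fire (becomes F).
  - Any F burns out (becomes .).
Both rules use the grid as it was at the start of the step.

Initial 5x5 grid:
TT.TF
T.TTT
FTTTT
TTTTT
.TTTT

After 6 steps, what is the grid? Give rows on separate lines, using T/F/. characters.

Step 1: 5 trees catch fire, 2 burn out
  TT.F.
  F.TTF
  .FTTT
  FTTTT
  .TTTT
Step 2: 5 trees catch fire, 5 burn out
  FT...
  ..TF.
  ..FTF
  .FTTT
  .TTTT
Step 3: 6 trees catch fire, 5 burn out
  .F...
  ..F..
  ...F.
  ..FTF
  .FTTT
Step 4: 3 trees catch fire, 6 burn out
  .....
  .....
  .....
  ...F.
  ..FTF
Step 5: 1 trees catch fire, 3 burn out
  .....
  .....
  .....
  .....
  ...F.
Step 6: 0 trees catch fire, 1 burn out
  .....
  .....
  .....
  .....
  .....

.....
.....
.....
.....
.....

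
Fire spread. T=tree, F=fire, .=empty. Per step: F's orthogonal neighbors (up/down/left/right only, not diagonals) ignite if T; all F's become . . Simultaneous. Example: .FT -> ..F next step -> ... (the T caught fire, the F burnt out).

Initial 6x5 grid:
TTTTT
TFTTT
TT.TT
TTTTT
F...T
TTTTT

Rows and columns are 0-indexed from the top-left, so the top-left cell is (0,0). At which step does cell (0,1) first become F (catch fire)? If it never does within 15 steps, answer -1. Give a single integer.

Step 1: cell (0,1)='F' (+6 fires, +2 burnt)
  -> target ignites at step 1
Step 2: cell (0,1)='.' (+6 fires, +6 burnt)
Step 3: cell (0,1)='.' (+5 fires, +6 burnt)
Step 4: cell (0,1)='.' (+4 fires, +5 burnt)
Step 5: cell (0,1)='.' (+2 fires, +4 burnt)
Step 6: cell (0,1)='.' (+1 fires, +2 burnt)
Step 7: cell (0,1)='.' (+0 fires, +1 burnt)
  fire out at step 7

1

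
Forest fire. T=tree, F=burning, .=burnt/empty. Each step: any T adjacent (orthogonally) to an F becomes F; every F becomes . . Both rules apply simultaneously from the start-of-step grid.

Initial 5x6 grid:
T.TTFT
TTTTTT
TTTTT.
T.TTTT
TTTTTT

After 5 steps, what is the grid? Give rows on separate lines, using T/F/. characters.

Step 1: 3 trees catch fire, 1 burn out
  T.TF.F
  TTTTFT
  TTTTT.
  T.TTTT
  TTTTTT
Step 2: 4 trees catch fire, 3 burn out
  T.F...
  TTTF.F
  TTTTF.
  T.TTTT
  TTTTTT
Step 3: 3 trees catch fire, 4 burn out
  T.....
  TTF...
  TTTF..
  T.TTFT
  TTTTTT
Step 4: 5 trees catch fire, 3 burn out
  T.....
  TF....
  TTF...
  T.TF.F
  TTTTFT
Step 5: 5 trees catch fire, 5 burn out
  T.....
  F.....
  TF....
  T.F...
  TTTF.F

T.....
F.....
TF....
T.F...
TTTF.F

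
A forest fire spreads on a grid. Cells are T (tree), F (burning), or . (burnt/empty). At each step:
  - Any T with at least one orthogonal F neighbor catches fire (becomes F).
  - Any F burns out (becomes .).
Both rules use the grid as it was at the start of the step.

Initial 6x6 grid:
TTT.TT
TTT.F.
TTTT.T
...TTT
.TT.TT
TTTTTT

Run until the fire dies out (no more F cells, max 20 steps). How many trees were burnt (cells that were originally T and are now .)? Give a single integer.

Step 1: +1 fires, +1 burnt (F count now 1)
Step 2: +1 fires, +1 burnt (F count now 1)
Step 3: +0 fires, +1 burnt (F count now 0)
Fire out after step 3
Initially T: 26, now '.': 12
Total burnt (originally-T cells now '.'): 2

Answer: 2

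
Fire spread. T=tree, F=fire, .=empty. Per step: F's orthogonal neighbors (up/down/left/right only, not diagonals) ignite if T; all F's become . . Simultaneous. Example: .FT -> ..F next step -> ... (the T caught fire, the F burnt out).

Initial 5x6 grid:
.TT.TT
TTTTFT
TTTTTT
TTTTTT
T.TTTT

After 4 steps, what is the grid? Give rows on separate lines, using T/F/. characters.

Step 1: 4 trees catch fire, 1 burn out
  .TT.FT
  TTTF.F
  TTTTFT
  TTTTTT
  T.TTTT
Step 2: 5 trees catch fire, 4 burn out
  .TT..F
  TTF...
  TTTF.F
  TTTTFT
  T.TTTT
Step 3: 6 trees catch fire, 5 burn out
  .TF...
  TF....
  TTF...
  TTTF.F
  T.TTFT
Step 4: 6 trees catch fire, 6 burn out
  .F....
  F.....
  TF....
  TTF...
  T.TF.F

.F....
F.....
TF....
TTF...
T.TF.F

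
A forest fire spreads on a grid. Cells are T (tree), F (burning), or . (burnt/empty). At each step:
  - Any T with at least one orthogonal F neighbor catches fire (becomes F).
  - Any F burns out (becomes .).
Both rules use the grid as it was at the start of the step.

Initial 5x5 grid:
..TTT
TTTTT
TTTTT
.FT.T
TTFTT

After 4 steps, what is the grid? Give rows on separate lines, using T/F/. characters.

Step 1: 4 trees catch fire, 2 burn out
  ..TTT
  TTTTT
  TFTTT
  ..F.T
  TF.FT
Step 2: 5 trees catch fire, 4 burn out
  ..TTT
  TFTTT
  F.FTT
  ....T
  F...F
Step 3: 4 trees catch fire, 5 burn out
  ..TTT
  F.FTT
  ...FT
  ....F
  .....
Step 4: 3 trees catch fire, 4 burn out
  ..FTT
  ...FT
  ....F
  .....
  .....

..FTT
...FT
....F
.....
.....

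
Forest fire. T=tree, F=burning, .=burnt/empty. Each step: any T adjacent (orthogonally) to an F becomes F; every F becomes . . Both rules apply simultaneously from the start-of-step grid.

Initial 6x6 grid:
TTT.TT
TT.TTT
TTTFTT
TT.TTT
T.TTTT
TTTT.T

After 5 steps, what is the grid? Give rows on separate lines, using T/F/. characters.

Step 1: 4 trees catch fire, 1 burn out
  TTT.TT
  TT.FTT
  TTF.FT
  TT.FTT
  T.TTTT
  TTTT.T
Step 2: 5 trees catch fire, 4 burn out
  TTT.TT
  TT..FT
  TF...F
  TT..FT
  T.TFTT
  TTTT.T
Step 3: 9 trees catch fire, 5 burn out
  TTT.FT
  TF...F
  F.....
  TF...F
  T.F.FT
  TTTF.T
Step 4: 6 trees catch fire, 9 burn out
  TFT..F
  F.....
  ......
  F.....
  T....F
  TTF..T
Step 5: 5 trees catch fire, 6 burn out
  F.F...
  ......
  ......
  ......
  F.....
  TF...F

F.F...
......
......
......
F.....
TF...F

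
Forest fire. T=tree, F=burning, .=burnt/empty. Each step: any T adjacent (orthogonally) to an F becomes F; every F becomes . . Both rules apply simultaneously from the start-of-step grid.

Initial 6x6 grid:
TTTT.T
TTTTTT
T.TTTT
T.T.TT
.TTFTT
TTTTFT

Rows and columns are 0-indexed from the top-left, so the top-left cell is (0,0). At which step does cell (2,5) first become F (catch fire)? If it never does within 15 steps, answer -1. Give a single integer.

Step 1: cell (2,5)='T' (+4 fires, +2 burnt)
Step 2: cell (2,5)='T' (+5 fires, +4 burnt)
Step 3: cell (2,5)='T' (+4 fires, +5 burnt)
Step 4: cell (2,5)='F' (+5 fires, +4 burnt)
  -> target ignites at step 4
Step 5: cell (2,5)='.' (+4 fires, +5 burnt)
Step 6: cell (2,5)='.' (+4 fires, +4 burnt)
Step 7: cell (2,5)='.' (+2 fires, +4 burnt)
Step 8: cell (2,5)='.' (+1 fires, +2 burnt)
Step 9: cell (2,5)='.' (+0 fires, +1 burnt)
  fire out at step 9

4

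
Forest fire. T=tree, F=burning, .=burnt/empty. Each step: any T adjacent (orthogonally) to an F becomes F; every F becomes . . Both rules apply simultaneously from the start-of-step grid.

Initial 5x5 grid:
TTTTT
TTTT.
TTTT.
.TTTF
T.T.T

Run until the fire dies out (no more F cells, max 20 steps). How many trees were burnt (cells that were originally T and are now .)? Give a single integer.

Answer: 18

Derivation:
Step 1: +2 fires, +1 burnt (F count now 2)
Step 2: +2 fires, +2 burnt (F count now 2)
Step 3: +4 fires, +2 burnt (F count now 4)
Step 4: +3 fires, +4 burnt (F count now 3)
Step 5: +4 fires, +3 burnt (F count now 4)
Step 6: +2 fires, +4 burnt (F count now 2)
Step 7: +1 fires, +2 burnt (F count now 1)
Step 8: +0 fires, +1 burnt (F count now 0)
Fire out after step 8
Initially T: 19, now '.': 24
Total burnt (originally-T cells now '.'): 18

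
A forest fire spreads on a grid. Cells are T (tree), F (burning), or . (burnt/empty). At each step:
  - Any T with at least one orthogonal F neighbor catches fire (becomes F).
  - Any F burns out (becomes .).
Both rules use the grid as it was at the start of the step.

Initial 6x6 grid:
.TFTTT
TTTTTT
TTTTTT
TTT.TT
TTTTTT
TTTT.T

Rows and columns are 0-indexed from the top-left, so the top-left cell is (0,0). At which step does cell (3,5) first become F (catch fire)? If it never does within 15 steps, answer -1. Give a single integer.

Step 1: cell (3,5)='T' (+3 fires, +1 burnt)
Step 2: cell (3,5)='T' (+4 fires, +3 burnt)
Step 3: cell (3,5)='T' (+6 fires, +4 burnt)
Step 4: cell (3,5)='T' (+5 fires, +6 burnt)
Step 5: cell (3,5)='T' (+6 fires, +5 burnt)
Step 6: cell (3,5)='F' (+5 fires, +6 burnt)
  -> target ignites at step 6
Step 7: cell (3,5)='.' (+2 fires, +5 burnt)
Step 8: cell (3,5)='.' (+1 fires, +2 burnt)
Step 9: cell (3,5)='.' (+0 fires, +1 burnt)
  fire out at step 9

6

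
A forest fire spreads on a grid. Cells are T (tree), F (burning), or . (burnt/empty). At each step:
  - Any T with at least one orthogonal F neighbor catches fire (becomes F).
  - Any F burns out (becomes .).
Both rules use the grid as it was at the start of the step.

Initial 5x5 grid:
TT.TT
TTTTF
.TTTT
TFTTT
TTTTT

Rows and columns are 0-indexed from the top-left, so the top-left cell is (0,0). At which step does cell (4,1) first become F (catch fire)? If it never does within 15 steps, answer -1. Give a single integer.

Step 1: cell (4,1)='F' (+7 fires, +2 burnt)
  -> target ignites at step 1
Step 2: cell (4,1)='.' (+9 fires, +7 burnt)
Step 3: cell (4,1)='.' (+4 fires, +9 burnt)
Step 4: cell (4,1)='.' (+1 fires, +4 burnt)
Step 5: cell (4,1)='.' (+0 fires, +1 burnt)
  fire out at step 5

1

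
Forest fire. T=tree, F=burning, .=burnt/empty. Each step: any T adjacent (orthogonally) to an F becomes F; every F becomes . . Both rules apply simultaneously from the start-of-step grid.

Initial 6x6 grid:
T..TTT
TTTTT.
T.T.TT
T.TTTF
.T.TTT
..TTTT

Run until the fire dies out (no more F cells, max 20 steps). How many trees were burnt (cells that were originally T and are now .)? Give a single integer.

Answer: 24

Derivation:
Step 1: +3 fires, +1 burnt (F count now 3)
Step 2: +4 fires, +3 burnt (F count now 4)
Step 3: +4 fires, +4 burnt (F count now 4)
Step 4: +4 fires, +4 burnt (F count now 4)
Step 5: +4 fires, +4 burnt (F count now 4)
Step 6: +1 fires, +4 burnt (F count now 1)
Step 7: +1 fires, +1 burnt (F count now 1)
Step 8: +2 fires, +1 burnt (F count now 2)
Step 9: +1 fires, +2 burnt (F count now 1)
Step 10: +0 fires, +1 burnt (F count now 0)
Fire out after step 10
Initially T: 25, now '.': 35
Total burnt (originally-T cells now '.'): 24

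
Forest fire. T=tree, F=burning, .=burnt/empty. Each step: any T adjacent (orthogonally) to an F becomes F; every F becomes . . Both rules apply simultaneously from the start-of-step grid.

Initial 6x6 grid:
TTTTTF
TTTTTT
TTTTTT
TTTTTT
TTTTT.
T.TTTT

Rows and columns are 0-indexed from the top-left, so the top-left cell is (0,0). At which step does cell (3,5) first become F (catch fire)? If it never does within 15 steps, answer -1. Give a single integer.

Step 1: cell (3,5)='T' (+2 fires, +1 burnt)
Step 2: cell (3,5)='T' (+3 fires, +2 burnt)
Step 3: cell (3,5)='F' (+4 fires, +3 burnt)
  -> target ignites at step 3
Step 4: cell (3,5)='.' (+4 fires, +4 burnt)
Step 5: cell (3,5)='.' (+5 fires, +4 burnt)
Step 6: cell (3,5)='.' (+5 fires, +5 burnt)
Step 7: cell (3,5)='.' (+5 fires, +5 burnt)
Step 8: cell (3,5)='.' (+3 fires, +5 burnt)
Step 9: cell (3,5)='.' (+1 fires, +3 burnt)
Step 10: cell (3,5)='.' (+1 fires, +1 burnt)
Step 11: cell (3,5)='.' (+0 fires, +1 burnt)
  fire out at step 11

3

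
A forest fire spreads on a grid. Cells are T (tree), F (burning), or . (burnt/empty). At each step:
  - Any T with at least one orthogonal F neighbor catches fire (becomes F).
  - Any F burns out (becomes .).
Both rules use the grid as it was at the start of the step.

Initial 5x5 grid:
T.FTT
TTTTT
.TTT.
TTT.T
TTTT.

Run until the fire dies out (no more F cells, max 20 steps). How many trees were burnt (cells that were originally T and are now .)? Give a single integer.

Step 1: +2 fires, +1 burnt (F count now 2)
Step 2: +4 fires, +2 burnt (F count now 4)
Step 3: +5 fires, +4 burnt (F count now 5)
Step 4: +3 fires, +5 burnt (F count now 3)
Step 5: +3 fires, +3 burnt (F count now 3)
Step 6: +1 fires, +3 burnt (F count now 1)
Step 7: +0 fires, +1 burnt (F count now 0)
Fire out after step 7
Initially T: 19, now '.': 24
Total burnt (originally-T cells now '.'): 18

Answer: 18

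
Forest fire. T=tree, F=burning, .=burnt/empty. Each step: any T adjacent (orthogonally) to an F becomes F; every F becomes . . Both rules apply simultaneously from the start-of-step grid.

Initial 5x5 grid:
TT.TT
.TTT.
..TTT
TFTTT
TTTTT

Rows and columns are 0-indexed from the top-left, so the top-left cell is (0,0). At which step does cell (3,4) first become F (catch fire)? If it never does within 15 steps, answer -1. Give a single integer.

Step 1: cell (3,4)='T' (+3 fires, +1 burnt)
Step 2: cell (3,4)='T' (+4 fires, +3 burnt)
Step 3: cell (3,4)='F' (+4 fires, +4 burnt)
  -> target ignites at step 3
Step 4: cell (3,4)='.' (+4 fires, +4 burnt)
Step 5: cell (3,4)='.' (+2 fires, +4 burnt)
Step 6: cell (3,4)='.' (+2 fires, +2 burnt)
Step 7: cell (3,4)='.' (+0 fires, +2 burnt)
  fire out at step 7

3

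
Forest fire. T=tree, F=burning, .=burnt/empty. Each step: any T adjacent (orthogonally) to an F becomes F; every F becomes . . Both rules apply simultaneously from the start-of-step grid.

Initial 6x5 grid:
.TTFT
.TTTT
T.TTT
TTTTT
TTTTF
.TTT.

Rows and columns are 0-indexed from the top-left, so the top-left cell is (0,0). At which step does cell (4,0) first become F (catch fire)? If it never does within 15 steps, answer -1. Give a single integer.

Step 1: cell (4,0)='T' (+5 fires, +2 burnt)
Step 2: cell (4,0)='T' (+8 fires, +5 burnt)
Step 3: cell (4,0)='T' (+5 fires, +8 burnt)
Step 4: cell (4,0)='F' (+3 fires, +5 burnt)
  -> target ignites at step 4
Step 5: cell (4,0)='.' (+1 fires, +3 burnt)
Step 6: cell (4,0)='.' (+1 fires, +1 burnt)
Step 7: cell (4,0)='.' (+0 fires, +1 burnt)
  fire out at step 7

4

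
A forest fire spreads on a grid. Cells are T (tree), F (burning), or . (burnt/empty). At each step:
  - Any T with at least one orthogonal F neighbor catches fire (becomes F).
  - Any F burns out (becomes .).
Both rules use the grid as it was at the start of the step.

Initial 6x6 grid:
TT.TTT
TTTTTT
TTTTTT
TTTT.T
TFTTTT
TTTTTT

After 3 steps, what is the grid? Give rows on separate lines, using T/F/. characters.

Step 1: 4 trees catch fire, 1 burn out
  TT.TTT
  TTTTTT
  TTTTTT
  TFTT.T
  F.FTTT
  TFTTTT
Step 2: 6 trees catch fire, 4 burn out
  TT.TTT
  TTTTTT
  TFTTTT
  F.FT.T
  ...FTT
  F.FTTT
Step 3: 6 trees catch fire, 6 burn out
  TT.TTT
  TFTTTT
  F.FTTT
  ...F.T
  ....FT
  ...FTT

TT.TTT
TFTTTT
F.FTTT
...F.T
....FT
...FTT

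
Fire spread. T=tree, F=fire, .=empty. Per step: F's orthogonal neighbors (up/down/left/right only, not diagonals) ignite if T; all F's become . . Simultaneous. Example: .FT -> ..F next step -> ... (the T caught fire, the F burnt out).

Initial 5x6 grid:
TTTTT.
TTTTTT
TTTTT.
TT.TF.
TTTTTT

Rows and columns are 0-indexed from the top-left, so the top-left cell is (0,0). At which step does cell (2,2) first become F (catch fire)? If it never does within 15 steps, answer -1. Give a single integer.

Step 1: cell (2,2)='T' (+3 fires, +1 burnt)
Step 2: cell (2,2)='T' (+4 fires, +3 burnt)
Step 3: cell (2,2)='F' (+5 fires, +4 burnt)
  -> target ignites at step 3
Step 4: cell (2,2)='.' (+4 fires, +5 burnt)
Step 5: cell (2,2)='.' (+5 fires, +4 burnt)
Step 6: cell (2,2)='.' (+3 fires, +5 burnt)
Step 7: cell (2,2)='.' (+1 fires, +3 burnt)
Step 8: cell (2,2)='.' (+0 fires, +1 burnt)
  fire out at step 8

3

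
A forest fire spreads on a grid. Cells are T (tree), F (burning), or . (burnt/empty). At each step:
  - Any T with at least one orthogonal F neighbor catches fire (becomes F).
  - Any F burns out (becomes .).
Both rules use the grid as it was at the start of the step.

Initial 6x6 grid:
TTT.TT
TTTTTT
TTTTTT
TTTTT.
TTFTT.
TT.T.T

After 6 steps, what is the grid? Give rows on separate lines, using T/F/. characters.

Step 1: 3 trees catch fire, 1 burn out
  TTT.TT
  TTTTTT
  TTTTTT
  TTFTT.
  TF.FT.
  TT.T.T
Step 2: 7 trees catch fire, 3 burn out
  TTT.TT
  TTTTTT
  TTFTTT
  TF.FT.
  F...F.
  TF.F.T
Step 3: 6 trees catch fire, 7 burn out
  TTT.TT
  TTFTTT
  TF.FTT
  F...F.
  ......
  F....T
Step 4: 5 trees catch fire, 6 burn out
  TTF.TT
  TF.FTT
  F...FT
  ......
  ......
  .....T
Step 5: 4 trees catch fire, 5 burn out
  TF..TT
  F...FT
  .....F
  ......
  ......
  .....T
Step 6: 3 trees catch fire, 4 burn out
  F...FT
  .....F
  ......
  ......
  ......
  .....T

F...FT
.....F
......
......
......
.....T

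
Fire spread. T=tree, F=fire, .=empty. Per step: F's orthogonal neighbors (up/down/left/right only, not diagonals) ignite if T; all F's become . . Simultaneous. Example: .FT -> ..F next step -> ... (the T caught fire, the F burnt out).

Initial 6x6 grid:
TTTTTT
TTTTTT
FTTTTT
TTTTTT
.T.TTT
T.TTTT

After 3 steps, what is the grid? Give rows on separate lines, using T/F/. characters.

Step 1: 3 trees catch fire, 1 burn out
  TTTTTT
  FTTTTT
  .FTTTT
  FTTTTT
  .T.TTT
  T.TTTT
Step 2: 4 trees catch fire, 3 burn out
  FTTTTT
  .FTTTT
  ..FTTT
  .FTTTT
  .T.TTT
  T.TTTT
Step 3: 5 trees catch fire, 4 burn out
  .FTTTT
  ..FTTT
  ...FTT
  ..FTTT
  .F.TTT
  T.TTTT

.FTTTT
..FTTT
...FTT
..FTTT
.F.TTT
T.TTTT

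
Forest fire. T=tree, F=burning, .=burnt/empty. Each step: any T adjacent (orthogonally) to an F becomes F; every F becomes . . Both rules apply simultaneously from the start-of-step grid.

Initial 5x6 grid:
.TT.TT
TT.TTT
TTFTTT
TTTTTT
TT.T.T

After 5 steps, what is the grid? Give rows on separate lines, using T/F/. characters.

Step 1: 3 trees catch fire, 1 burn out
  .TT.TT
  TT.TTT
  TF.FTT
  TTFTTT
  TT.T.T
Step 2: 6 trees catch fire, 3 burn out
  .TT.TT
  TF.FTT
  F...FT
  TF.FTT
  TT.T.T
Step 3: 8 trees catch fire, 6 burn out
  .FT.TT
  F...FT
  .....F
  F...FT
  TF.F.T
Step 4: 5 trees catch fire, 8 burn out
  ..F.FT
  .....F
  ......
  .....F
  F....T
Step 5: 2 trees catch fire, 5 burn out
  .....F
  ......
  ......
  ......
  .....F

.....F
......
......
......
.....F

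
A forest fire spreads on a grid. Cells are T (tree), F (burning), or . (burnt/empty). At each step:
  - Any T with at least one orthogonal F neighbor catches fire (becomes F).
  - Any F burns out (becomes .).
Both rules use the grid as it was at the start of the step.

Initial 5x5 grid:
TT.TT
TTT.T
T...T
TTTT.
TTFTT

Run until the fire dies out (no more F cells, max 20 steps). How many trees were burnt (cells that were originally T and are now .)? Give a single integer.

Step 1: +3 fires, +1 burnt (F count now 3)
Step 2: +4 fires, +3 burnt (F count now 4)
Step 3: +1 fires, +4 burnt (F count now 1)
Step 4: +1 fires, +1 burnt (F count now 1)
Step 5: +1 fires, +1 burnt (F count now 1)
Step 6: +2 fires, +1 burnt (F count now 2)
Step 7: +2 fires, +2 burnt (F count now 2)
Step 8: +0 fires, +2 burnt (F count now 0)
Fire out after step 8
Initially T: 18, now '.': 21
Total burnt (originally-T cells now '.'): 14

Answer: 14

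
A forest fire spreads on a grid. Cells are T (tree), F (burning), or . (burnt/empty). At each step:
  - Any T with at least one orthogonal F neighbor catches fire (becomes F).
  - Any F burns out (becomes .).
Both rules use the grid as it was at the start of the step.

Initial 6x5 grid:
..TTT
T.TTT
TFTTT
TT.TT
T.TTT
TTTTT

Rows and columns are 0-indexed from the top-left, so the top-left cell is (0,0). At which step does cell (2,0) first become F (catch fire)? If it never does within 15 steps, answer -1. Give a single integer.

Step 1: cell (2,0)='F' (+3 fires, +1 burnt)
  -> target ignites at step 1
Step 2: cell (2,0)='.' (+4 fires, +3 burnt)
Step 3: cell (2,0)='.' (+5 fires, +4 burnt)
Step 4: cell (2,0)='.' (+5 fires, +5 burnt)
Step 5: cell (2,0)='.' (+5 fires, +5 burnt)
Step 6: cell (2,0)='.' (+2 fires, +5 burnt)
Step 7: cell (2,0)='.' (+0 fires, +2 burnt)
  fire out at step 7

1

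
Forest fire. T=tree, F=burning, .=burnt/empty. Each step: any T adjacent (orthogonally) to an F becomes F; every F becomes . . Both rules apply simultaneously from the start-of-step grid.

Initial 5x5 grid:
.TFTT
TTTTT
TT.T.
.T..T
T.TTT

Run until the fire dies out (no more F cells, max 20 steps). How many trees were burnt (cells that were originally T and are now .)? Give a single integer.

Answer: 12

Derivation:
Step 1: +3 fires, +1 burnt (F count now 3)
Step 2: +3 fires, +3 burnt (F count now 3)
Step 3: +4 fires, +3 burnt (F count now 4)
Step 4: +2 fires, +4 burnt (F count now 2)
Step 5: +0 fires, +2 burnt (F count now 0)
Fire out after step 5
Initially T: 17, now '.': 20
Total burnt (originally-T cells now '.'): 12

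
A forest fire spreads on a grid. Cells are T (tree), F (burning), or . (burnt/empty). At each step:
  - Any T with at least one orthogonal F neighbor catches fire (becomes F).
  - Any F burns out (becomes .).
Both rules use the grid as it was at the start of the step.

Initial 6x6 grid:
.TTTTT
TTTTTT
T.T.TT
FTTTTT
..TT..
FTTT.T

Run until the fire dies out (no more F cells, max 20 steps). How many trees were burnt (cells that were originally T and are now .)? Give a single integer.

Answer: 25

Derivation:
Step 1: +3 fires, +2 burnt (F count now 3)
Step 2: +3 fires, +3 burnt (F count now 3)
Step 3: +5 fires, +3 burnt (F count now 5)
Step 4: +4 fires, +5 burnt (F count now 4)
Step 5: +4 fires, +4 burnt (F count now 4)
Step 6: +3 fires, +4 burnt (F count now 3)
Step 7: +2 fires, +3 burnt (F count now 2)
Step 8: +1 fires, +2 burnt (F count now 1)
Step 9: +0 fires, +1 burnt (F count now 0)
Fire out after step 9
Initially T: 26, now '.': 35
Total burnt (originally-T cells now '.'): 25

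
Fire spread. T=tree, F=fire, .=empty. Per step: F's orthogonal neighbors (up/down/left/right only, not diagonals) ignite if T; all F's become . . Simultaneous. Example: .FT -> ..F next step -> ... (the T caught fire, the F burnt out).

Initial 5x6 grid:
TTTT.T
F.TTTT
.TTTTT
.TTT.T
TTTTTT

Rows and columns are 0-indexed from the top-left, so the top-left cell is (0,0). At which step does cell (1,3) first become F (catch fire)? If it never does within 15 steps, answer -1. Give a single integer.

Step 1: cell (1,3)='T' (+1 fires, +1 burnt)
Step 2: cell (1,3)='T' (+1 fires, +1 burnt)
Step 3: cell (1,3)='T' (+1 fires, +1 burnt)
Step 4: cell (1,3)='T' (+2 fires, +1 burnt)
Step 5: cell (1,3)='F' (+2 fires, +2 burnt)
  -> target ignites at step 5
Step 6: cell (1,3)='.' (+4 fires, +2 burnt)
Step 7: cell (1,3)='.' (+5 fires, +4 burnt)
Step 8: cell (1,3)='.' (+4 fires, +5 burnt)
Step 9: cell (1,3)='.' (+3 fires, +4 burnt)
Step 10: cell (1,3)='.' (+1 fires, +3 burnt)
Step 11: cell (1,3)='.' (+0 fires, +1 burnt)
  fire out at step 11

5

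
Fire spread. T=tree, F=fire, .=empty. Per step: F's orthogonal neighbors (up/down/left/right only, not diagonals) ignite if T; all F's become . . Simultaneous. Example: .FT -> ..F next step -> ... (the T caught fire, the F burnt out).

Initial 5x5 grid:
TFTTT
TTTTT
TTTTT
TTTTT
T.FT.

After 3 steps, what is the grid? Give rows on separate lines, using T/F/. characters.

Step 1: 5 trees catch fire, 2 burn out
  F.FTT
  TFTTT
  TTTTT
  TTFTT
  T..F.
Step 2: 7 trees catch fire, 5 burn out
  ...FT
  F.FTT
  TFFTT
  TF.FT
  T....
Step 3: 6 trees catch fire, 7 burn out
  ....F
  ...FT
  F..FT
  F...F
  T....

....F
...FT
F..FT
F...F
T....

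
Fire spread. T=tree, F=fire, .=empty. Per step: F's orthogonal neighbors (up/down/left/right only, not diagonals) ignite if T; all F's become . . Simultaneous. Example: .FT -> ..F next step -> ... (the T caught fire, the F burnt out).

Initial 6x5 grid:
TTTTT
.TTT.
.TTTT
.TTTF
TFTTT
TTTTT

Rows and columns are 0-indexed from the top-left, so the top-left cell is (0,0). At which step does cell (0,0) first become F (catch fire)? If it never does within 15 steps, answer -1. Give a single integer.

Step 1: cell (0,0)='T' (+7 fires, +2 burnt)
Step 2: cell (0,0)='T' (+7 fires, +7 burnt)
Step 3: cell (0,0)='T' (+4 fires, +7 burnt)
Step 4: cell (0,0)='T' (+3 fires, +4 burnt)
Step 5: cell (0,0)='F' (+3 fires, +3 burnt)
  -> target ignites at step 5
Step 6: cell (0,0)='.' (+0 fires, +3 burnt)
  fire out at step 6

5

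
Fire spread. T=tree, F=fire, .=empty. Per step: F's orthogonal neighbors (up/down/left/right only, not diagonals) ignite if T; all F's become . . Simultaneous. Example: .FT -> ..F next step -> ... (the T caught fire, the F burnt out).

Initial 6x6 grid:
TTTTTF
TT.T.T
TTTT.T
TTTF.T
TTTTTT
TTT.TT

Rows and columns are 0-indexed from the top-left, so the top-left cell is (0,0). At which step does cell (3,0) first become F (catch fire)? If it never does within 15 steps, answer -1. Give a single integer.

Step 1: cell (3,0)='T' (+5 fires, +2 burnt)
Step 2: cell (3,0)='T' (+7 fires, +5 burnt)
Step 3: cell (3,0)='F' (+8 fires, +7 burnt)
  -> target ignites at step 3
Step 4: cell (3,0)='.' (+6 fires, +8 burnt)
Step 5: cell (3,0)='.' (+3 fires, +6 burnt)
Step 6: cell (3,0)='.' (+0 fires, +3 burnt)
  fire out at step 6

3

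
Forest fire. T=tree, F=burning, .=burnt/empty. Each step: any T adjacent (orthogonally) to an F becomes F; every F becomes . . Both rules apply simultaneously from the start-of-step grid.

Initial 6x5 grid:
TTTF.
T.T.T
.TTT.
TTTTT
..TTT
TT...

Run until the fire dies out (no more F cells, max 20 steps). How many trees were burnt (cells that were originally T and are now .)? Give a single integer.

Step 1: +1 fires, +1 burnt (F count now 1)
Step 2: +2 fires, +1 burnt (F count now 2)
Step 3: +2 fires, +2 burnt (F count now 2)
Step 4: +4 fires, +2 burnt (F count now 4)
Step 5: +3 fires, +4 burnt (F count now 3)
Step 6: +3 fires, +3 burnt (F count now 3)
Step 7: +1 fires, +3 burnt (F count now 1)
Step 8: +0 fires, +1 burnt (F count now 0)
Fire out after step 8
Initially T: 19, now '.': 27
Total burnt (originally-T cells now '.'): 16

Answer: 16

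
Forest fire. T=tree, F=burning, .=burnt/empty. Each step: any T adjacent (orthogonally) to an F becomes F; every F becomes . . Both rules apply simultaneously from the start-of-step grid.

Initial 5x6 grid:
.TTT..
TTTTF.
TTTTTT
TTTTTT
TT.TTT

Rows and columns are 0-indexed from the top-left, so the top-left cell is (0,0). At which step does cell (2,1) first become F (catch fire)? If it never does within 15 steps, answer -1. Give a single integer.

Step 1: cell (2,1)='T' (+2 fires, +1 burnt)
Step 2: cell (2,1)='T' (+5 fires, +2 burnt)
Step 3: cell (2,1)='T' (+6 fires, +5 burnt)
Step 4: cell (2,1)='F' (+6 fires, +6 burnt)
  -> target ignites at step 4
Step 5: cell (2,1)='.' (+2 fires, +6 burnt)
Step 6: cell (2,1)='.' (+2 fires, +2 burnt)
Step 7: cell (2,1)='.' (+1 fires, +2 burnt)
Step 8: cell (2,1)='.' (+0 fires, +1 burnt)
  fire out at step 8

4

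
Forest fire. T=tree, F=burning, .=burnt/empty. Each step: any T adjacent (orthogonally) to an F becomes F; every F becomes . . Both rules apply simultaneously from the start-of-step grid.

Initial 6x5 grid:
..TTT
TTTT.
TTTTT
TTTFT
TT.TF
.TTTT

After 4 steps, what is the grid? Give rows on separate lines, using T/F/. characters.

Step 1: 5 trees catch fire, 2 burn out
  ..TTT
  TTTT.
  TTTFT
  TTF.F
  TT.F.
  .TTTF
Step 2: 5 trees catch fire, 5 burn out
  ..TTT
  TTTF.
  TTF.F
  TF...
  TT...
  .TTF.
Step 3: 6 trees catch fire, 5 burn out
  ..TFT
  TTF..
  TF...
  F....
  TF...
  .TF..
Step 4: 6 trees catch fire, 6 burn out
  ..F.F
  TF...
  F....
  .....
  F....
  .F...

..F.F
TF...
F....
.....
F....
.F...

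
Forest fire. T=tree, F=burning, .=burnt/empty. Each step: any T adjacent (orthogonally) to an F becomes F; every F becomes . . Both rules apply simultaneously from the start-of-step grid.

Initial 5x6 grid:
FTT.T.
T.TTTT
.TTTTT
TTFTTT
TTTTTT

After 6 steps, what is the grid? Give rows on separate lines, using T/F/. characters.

Step 1: 6 trees catch fire, 2 burn out
  .FT.T.
  F.TTTT
  .TFTTT
  TF.FTT
  TTFTTT
Step 2: 8 trees catch fire, 6 burn out
  ..F.T.
  ..FTTT
  .F.FTT
  F...FT
  TF.FTT
Step 3: 5 trees catch fire, 8 burn out
  ....T.
  ...FTT
  ....FT
  .....F
  F...FT
Step 4: 3 trees catch fire, 5 burn out
  ....T.
  ....FT
  .....F
  ......
  .....F
Step 5: 2 trees catch fire, 3 burn out
  ....F.
  .....F
  ......
  ......
  ......
Step 6: 0 trees catch fire, 2 burn out
  ......
  ......
  ......
  ......
  ......

......
......
......
......
......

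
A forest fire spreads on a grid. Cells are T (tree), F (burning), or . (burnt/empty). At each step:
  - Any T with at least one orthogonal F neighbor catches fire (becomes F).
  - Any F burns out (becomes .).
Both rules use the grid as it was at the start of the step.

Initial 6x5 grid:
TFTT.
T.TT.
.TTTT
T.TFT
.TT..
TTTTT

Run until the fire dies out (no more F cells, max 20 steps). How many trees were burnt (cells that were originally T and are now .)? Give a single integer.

Answer: 19

Derivation:
Step 1: +5 fires, +2 burnt (F count now 5)
Step 2: +7 fires, +5 burnt (F count now 7)
Step 3: +3 fires, +7 burnt (F count now 3)
Step 4: +2 fires, +3 burnt (F count now 2)
Step 5: +2 fires, +2 burnt (F count now 2)
Step 6: +0 fires, +2 burnt (F count now 0)
Fire out after step 6
Initially T: 20, now '.': 29
Total burnt (originally-T cells now '.'): 19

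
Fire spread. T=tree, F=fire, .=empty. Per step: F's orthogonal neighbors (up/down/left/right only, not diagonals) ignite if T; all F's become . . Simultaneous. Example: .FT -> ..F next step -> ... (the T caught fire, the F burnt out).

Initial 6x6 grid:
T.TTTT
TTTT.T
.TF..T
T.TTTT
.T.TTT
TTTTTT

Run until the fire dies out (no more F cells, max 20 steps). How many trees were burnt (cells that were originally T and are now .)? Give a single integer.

Answer: 26

Derivation:
Step 1: +3 fires, +1 burnt (F count now 3)
Step 2: +4 fires, +3 burnt (F count now 4)
Step 3: +4 fires, +4 burnt (F count now 4)
Step 4: +5 fires, +4 burnt (F count now 5)
Step 5: +5 fires, +5 burnt (F count now 5)
Step 6: +3 fires, +5 burnt (F count now 3)
Step 7: +2 fires, +3 burnt (F count now 2)
Step 8: +0 fires, +2 burnt (F count now 0)
Fire out after step 8
Initially T: 27, now '.': 35
Total burnt (originally-T cells now '.'): 26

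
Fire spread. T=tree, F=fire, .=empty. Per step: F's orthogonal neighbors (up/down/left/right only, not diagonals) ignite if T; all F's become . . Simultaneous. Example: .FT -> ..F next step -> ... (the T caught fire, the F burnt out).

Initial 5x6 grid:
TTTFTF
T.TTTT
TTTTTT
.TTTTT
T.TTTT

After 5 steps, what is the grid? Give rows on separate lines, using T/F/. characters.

Step 1: 4 trees catch fire, 2 burn out
  TTF.F.
  T.TFTF
  TTTTTT
  .TTTTT
  T.TTTT
Step 2: 5 trees catch fire, 4 burn out
  TF....
  T.F.F.
  TTTFTF
  .TTTTT
  T.TTTT
Step 3: 5 trees catch fire, 5 burn out
  F.....
  T.....
  TTF.F.
  .TTFTF
  T.TTTT
Step 4: 6 trees catch fire, 5 burn out
  ......
  F.....
  TF....
  .TF.F.
  T.TFTF
Step 5: 4 trees catch fire, 6 burn out
  ......
  ......
  F.....
  .F....
  T.F.F.

......
......
F.....
.F....
T.F.F.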